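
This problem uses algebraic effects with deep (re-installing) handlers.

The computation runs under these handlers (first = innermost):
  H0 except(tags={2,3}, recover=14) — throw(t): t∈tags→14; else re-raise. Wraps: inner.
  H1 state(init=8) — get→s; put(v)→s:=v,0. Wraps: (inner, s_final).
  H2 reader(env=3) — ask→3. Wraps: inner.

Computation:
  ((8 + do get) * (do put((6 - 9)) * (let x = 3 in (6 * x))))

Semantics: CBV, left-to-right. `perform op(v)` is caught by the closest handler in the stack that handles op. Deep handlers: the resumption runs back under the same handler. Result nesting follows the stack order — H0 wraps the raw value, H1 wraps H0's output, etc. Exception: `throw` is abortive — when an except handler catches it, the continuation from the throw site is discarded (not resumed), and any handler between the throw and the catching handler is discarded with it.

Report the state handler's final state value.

Step-by-step:
get @ H1 ⇒ 8
put(-3) @ H1 ⇒ s:=-3
H0 returns 0
H1 returns (0, -3)
H2 returns (0, -3)
= (0, -3)

Answer: -3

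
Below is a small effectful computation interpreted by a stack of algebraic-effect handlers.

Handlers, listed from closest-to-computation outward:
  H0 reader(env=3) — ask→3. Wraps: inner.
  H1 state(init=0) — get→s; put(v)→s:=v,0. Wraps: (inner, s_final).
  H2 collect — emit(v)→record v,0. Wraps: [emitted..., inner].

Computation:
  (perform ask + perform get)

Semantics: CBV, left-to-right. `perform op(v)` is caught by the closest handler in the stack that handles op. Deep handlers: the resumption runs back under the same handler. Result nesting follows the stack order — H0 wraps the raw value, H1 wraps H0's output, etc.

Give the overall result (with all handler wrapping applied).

Working:
ask @ H0 ⇒ 3
get @ H1 ⇒ 0
H0 returns 3
H1 returns (3, 0)
H2 returns [(3, 0)]
= [(3, 0)]

Answer: [(3, 0)]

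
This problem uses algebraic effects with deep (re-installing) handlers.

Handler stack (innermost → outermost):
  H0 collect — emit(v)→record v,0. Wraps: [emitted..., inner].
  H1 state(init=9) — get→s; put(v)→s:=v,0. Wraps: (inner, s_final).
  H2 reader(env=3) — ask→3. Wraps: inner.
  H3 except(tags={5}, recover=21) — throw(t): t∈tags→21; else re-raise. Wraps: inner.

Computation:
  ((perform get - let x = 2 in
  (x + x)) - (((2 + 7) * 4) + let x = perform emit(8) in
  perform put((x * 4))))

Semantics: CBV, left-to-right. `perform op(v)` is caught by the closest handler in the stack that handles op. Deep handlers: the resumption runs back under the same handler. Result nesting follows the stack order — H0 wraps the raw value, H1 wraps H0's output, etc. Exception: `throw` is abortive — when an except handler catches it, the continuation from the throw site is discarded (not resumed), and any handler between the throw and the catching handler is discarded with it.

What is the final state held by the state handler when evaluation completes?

Evaluation trace:
get @ H1 ⇒ 9
emit(8) @ H0 ⇒ out+=8
put(0) @ H1 ⇒ s:=0
H0 returns [8, -31]
H1 returns ([8, -31], 0)
H2 returns ([8, -31], 0)
H3 returns ([8, -31], 0)
= ([8, -31], 0)

Answer: 0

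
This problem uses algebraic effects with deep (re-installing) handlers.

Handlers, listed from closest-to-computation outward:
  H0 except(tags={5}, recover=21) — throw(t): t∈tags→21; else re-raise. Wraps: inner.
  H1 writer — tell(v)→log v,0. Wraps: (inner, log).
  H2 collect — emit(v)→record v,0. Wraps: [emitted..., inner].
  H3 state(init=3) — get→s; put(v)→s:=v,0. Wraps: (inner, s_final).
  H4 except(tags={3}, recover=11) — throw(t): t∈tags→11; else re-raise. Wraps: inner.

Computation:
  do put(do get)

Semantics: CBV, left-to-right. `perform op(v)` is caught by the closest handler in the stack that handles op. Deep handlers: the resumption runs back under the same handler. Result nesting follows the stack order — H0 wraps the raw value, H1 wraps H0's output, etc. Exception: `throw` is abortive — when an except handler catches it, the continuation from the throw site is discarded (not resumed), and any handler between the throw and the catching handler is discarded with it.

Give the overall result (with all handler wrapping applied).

Answer: ([(0, ())], 3)

Step-by-step:
get @ H3 ⇒ 3
put(3) @ H3 ⇒ s:=3
H0 returns 0
H1 returns (0, ())
H2 returns [(0, ())]
H3 returns ([(0, ())], 3)
H4 returns ([(0, ())], 3)
= ([(0, ())], 3)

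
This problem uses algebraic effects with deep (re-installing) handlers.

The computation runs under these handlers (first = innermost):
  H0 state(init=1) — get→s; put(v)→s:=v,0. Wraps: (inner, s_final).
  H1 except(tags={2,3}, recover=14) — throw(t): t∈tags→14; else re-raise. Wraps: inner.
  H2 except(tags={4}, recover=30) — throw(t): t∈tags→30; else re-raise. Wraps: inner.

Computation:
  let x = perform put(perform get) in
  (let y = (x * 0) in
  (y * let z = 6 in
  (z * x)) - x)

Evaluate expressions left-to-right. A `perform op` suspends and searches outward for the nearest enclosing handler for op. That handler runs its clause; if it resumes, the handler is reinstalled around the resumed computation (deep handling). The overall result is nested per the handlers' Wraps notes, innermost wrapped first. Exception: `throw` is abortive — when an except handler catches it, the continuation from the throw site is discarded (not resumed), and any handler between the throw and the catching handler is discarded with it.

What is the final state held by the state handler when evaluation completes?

Evaluation trace:
get @ H0 ⇒ 1
put(1) @ H0 ⇒ s:=1
H0 returns (0, 1)
H1 returns (0, 1)
H2 returns (0, 1)
= (0, 1)

Answer: 1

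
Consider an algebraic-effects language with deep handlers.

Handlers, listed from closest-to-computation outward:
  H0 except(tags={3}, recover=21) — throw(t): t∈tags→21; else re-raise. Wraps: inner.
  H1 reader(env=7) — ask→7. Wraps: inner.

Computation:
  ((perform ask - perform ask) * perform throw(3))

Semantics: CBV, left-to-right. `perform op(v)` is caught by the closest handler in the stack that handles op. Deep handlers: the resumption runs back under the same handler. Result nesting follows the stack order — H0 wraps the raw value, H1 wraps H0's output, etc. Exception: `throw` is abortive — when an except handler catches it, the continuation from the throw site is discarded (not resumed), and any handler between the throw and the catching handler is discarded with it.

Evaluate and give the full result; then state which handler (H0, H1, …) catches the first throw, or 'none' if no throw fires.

Answer: 21 ; first throw caught by: H0

Step-by-step:
ask @ H1 ⇒ 7
ask @ H1 ⇒ 7
throw(3) @ H0 caught ⇒ 21
H1 returns 21
= 21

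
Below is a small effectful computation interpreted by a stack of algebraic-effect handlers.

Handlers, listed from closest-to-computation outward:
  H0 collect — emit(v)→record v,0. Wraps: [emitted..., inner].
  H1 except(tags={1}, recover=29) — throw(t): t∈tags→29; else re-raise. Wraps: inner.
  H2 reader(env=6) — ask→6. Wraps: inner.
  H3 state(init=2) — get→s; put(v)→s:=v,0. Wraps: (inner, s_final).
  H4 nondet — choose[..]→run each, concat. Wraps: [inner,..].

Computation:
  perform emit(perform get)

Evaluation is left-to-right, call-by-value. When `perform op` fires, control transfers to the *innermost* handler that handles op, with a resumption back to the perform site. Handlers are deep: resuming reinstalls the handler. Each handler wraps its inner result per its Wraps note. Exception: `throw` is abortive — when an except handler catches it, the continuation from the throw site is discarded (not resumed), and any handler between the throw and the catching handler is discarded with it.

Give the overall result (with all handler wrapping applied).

Answer: [([2, 0], 2)]

Working:
get @ H3 ⇒ 2
emit(2) @ H0 ⇒ out+=2
H0 returns [2, 0]
H1 returns [2, 0]
H2 returns [2, 0]
H3 returns ([2, 0], 2)
H4 returns [([2, 0], 2)]
= [([2, 0], 2)]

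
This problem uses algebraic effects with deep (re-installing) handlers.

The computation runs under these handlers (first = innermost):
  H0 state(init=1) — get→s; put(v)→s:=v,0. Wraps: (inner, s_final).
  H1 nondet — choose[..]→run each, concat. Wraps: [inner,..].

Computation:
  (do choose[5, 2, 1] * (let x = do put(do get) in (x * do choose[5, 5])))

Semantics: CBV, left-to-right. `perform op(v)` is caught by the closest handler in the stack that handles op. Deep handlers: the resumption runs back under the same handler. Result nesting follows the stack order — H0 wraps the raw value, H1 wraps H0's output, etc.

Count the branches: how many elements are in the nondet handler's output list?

Answer: 6

Working:
choose[5, 2, 1] @ H1
  branch[0] choose=5:
    get @ H0 ⇒ 1
    put(1) @ H0 ⇒ s:=1
    choose[5, 5] @ H1
      branch[0] choose=5:
        H0 returns (0, 1)
        H1 returns [(0, 1)]
      branch[1] choose=5:
        H0 returns (0, 1)
        H1 returns [(0, 1)]
  branch[1] choose=2:
    get @ H0 ⇒ 1
    put(1) @ H0 ⇒ s:=1
    choose[5, 5] @ H1
      branch[0] choose=5:
        H0 returns (0, 1)
        H1 returns [(0, 1)]
      branch[1] choose=5:
        H0 returns (0, 1)
        H1 returns [(0, 1)]
  branch[2] choose=1:
    get @ H0 ⇒ 1
    put(1) @ H0 ⇒ s:=1
    choose[5, 5] @ H1
      branch[0] choose=5:
        H0 returns (0, 1)
        H1 returns [(0, 1)]
      branch[1] choose=5:
        H0 returns (0, 1)
        H1 returns [(0, 1)]
= [(0, 1), (0, 1), (0, 1), (0, 1), (0, 1), (0, 1)]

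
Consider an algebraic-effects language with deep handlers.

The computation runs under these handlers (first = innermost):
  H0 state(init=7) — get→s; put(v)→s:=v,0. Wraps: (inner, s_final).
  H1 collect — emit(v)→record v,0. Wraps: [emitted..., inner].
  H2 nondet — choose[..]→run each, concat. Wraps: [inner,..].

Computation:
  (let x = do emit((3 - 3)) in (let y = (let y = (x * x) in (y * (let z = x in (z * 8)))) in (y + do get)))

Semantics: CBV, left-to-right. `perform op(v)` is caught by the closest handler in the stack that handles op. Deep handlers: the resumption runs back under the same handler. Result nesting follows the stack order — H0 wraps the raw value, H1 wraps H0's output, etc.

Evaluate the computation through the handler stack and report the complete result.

Working:
emit(0) @ H1 ⇒ out+=0
get @ H0 ⇒ 7
H0 returns (7, 7)
H1 returns [0, (7, 7)]
H2 returns [[0, (7, 7)]]
= [[0, (7, 7)]]

Answer: [[0, (7, 7)]]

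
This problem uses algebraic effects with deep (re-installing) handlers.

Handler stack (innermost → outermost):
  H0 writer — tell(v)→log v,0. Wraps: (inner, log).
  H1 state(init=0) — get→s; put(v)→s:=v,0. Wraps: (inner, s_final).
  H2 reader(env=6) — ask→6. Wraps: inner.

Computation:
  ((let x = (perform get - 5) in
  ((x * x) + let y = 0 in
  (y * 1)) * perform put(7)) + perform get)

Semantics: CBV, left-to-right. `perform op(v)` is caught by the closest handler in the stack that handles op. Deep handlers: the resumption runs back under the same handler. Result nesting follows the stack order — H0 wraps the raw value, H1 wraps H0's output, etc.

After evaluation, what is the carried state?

Answer: 7

Step-by-step:
get @ H1 ⇒ 0
put(7) @ H1 ⇒ s:=7
get @ H1 ⇒ 7
H0 returns (7, ())
H1 returns ((7, ()), 7)
H2 returns ((7, ()), 7)
= ((7, ()), 7)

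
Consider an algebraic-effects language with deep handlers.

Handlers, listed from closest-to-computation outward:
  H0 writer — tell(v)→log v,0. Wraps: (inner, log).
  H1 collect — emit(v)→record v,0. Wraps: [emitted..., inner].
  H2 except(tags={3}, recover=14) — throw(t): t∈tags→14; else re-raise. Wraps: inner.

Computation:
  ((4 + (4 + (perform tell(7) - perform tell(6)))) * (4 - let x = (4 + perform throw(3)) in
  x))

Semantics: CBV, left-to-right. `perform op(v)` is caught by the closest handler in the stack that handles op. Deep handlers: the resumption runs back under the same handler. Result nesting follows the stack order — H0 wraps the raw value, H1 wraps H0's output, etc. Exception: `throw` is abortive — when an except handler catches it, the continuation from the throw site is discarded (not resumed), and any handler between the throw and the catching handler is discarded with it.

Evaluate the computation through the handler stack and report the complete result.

Answer: 14

Evaluation trace:
tell(7) @ H0 ⇒ log+=7
tell(6) @ H0 ⇒ log+=6
throw(3) @ H2 caught ⇒ 14
= 14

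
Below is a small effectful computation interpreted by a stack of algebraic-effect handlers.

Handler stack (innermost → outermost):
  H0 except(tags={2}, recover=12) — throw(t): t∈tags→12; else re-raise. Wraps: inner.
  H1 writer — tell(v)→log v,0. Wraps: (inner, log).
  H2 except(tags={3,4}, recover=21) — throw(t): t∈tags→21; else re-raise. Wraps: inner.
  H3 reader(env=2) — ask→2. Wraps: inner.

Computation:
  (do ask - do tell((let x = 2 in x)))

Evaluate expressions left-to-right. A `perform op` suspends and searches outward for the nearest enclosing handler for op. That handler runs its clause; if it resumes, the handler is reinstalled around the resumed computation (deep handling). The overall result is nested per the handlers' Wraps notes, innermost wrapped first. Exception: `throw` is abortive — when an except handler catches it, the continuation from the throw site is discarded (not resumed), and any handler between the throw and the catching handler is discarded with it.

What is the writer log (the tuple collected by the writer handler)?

Working:
ask @ H3 ⇒ 2
tell(2) @ H1 ⇒ log+=2
H0 returns 2
H1 returns (2, (2))
H2 returns (2, (2))
H3 returns (2, (2))
= (2, (2))

Answer: (2)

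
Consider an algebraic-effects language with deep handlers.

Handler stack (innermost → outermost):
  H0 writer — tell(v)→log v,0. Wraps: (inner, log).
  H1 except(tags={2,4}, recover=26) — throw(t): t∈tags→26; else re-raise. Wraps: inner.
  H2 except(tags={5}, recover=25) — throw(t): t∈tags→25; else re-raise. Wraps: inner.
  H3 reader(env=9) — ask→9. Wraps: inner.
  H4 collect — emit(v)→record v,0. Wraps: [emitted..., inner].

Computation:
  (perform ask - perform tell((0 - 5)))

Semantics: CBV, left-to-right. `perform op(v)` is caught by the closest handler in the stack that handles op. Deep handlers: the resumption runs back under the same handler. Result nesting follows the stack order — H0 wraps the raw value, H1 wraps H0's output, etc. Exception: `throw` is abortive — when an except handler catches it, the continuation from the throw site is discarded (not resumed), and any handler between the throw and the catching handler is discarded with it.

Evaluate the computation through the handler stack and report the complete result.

Answer: [(9, (-5))]

Evaluation trace:
ask @ H3 ⇒ 9
tell(-5) @ H0 ⇒ log+=-5
H0 returns (9, (-5))
H1 returns (9, (-5))
H2 returns (9, (-5))
H3 returns (9, (-5))
H4 returns [(9, (-5))]
= [(9, (-5))]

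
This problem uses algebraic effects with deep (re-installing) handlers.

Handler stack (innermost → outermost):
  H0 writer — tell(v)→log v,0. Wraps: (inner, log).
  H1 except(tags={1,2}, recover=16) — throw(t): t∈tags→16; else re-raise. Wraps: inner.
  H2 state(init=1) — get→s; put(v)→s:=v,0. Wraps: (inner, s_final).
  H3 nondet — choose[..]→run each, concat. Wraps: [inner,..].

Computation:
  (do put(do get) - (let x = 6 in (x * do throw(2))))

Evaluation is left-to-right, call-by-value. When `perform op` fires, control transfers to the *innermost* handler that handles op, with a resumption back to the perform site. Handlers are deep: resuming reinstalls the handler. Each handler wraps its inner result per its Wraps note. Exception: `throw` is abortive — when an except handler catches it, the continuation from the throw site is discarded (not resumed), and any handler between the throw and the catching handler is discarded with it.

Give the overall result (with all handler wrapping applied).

Evaluation trace:
get @ H2 ⇒ 1
put(1) @ H2 ⇒ s:=1
throw(2) @ H1 caught ⇒ 16
H2 returns (16, 1)
H3 returns [(16, 1)]
= [(16, 1)]

Answer: [(16, 1)]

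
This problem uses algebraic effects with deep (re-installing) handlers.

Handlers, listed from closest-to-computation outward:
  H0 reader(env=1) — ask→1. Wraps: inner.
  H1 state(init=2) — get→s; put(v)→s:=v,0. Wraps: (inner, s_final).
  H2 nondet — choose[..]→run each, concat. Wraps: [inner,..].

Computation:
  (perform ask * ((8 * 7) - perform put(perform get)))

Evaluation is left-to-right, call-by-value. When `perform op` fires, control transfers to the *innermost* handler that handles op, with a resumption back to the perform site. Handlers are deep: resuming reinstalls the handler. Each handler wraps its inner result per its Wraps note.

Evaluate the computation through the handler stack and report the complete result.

Answer: [(56, 2)]

Evaluation trace:
ask @ H0 ⇒ 1
get @ H1 ⇒ 2
put(2) @ H1 ⇒ s:=2
H0 returns 56
H1 returns (56, 2)
H2 returns [(56, 2)]
= [(56, 2)]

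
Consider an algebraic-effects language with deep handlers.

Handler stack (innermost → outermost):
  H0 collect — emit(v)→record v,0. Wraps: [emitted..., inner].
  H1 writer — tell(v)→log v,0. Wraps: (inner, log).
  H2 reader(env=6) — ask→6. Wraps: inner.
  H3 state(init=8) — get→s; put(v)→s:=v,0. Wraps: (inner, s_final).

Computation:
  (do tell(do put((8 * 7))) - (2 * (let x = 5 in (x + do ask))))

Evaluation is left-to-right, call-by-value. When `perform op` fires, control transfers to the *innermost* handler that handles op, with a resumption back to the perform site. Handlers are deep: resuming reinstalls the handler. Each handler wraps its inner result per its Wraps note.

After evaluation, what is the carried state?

Answer: 56

Working:
put(56) @ H3 ⇒ s:=56
tell(0) @ H1 ⇒ log+=0
ask @ H2 ⇒ 6
H0 returns [-22]
H1 returns ([-22], (0))
H2 returns ([-22], (0))
H3 returns (([-22], (0)), 56)
= (([-22], (0)), 56)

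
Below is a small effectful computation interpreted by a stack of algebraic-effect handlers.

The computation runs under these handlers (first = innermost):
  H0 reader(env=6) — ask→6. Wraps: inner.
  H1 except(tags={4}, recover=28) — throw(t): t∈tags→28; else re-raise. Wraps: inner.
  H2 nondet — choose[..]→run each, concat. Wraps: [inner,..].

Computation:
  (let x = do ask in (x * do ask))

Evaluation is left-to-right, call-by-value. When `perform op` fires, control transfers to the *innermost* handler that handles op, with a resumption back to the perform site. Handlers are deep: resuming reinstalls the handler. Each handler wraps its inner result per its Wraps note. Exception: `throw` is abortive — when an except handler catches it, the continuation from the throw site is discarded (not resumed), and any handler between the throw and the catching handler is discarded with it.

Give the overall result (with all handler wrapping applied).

Answer: [36]

Working:
ask @ H0 ⇒ 6
ask @ H0 ⇒ 6
H0 returns 36
H1 returns 36
H2 returns [36]
= [36]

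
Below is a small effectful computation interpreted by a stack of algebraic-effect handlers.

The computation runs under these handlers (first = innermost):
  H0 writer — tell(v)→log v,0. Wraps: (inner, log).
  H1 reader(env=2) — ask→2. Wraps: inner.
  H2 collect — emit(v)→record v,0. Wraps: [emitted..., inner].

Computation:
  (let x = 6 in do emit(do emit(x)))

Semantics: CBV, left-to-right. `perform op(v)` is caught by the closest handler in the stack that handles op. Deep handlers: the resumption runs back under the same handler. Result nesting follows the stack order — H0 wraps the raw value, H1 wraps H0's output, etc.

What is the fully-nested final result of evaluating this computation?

Step-by-step:
emit(6) @ H2 ⇒ out+=6
emit(0) @ H2 ⇒ out+=0
H0 returns (0, ())
H1 returns (0, ())
H2 returns [6, 0, (0, ())]
= [6, 0, (0, ())]

Answer: [6, 0, (0, ())]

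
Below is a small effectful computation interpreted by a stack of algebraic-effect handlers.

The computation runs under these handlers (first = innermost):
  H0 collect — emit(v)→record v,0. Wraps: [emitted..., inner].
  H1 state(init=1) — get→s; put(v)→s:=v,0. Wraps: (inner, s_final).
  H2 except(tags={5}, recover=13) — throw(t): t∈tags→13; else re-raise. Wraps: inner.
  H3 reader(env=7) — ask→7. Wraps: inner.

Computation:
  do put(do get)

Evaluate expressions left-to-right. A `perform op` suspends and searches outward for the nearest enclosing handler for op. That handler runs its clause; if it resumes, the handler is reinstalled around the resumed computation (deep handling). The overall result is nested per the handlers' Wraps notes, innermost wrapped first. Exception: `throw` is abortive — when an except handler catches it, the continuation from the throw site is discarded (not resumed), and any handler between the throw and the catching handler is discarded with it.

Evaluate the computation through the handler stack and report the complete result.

Answer: ([0], 1)

Step-by-step:
get @ H1 ⇒ 1
put(1) @ H1 ⇒ s:=1
H0 returns [0]
H1 returns ([0], 1)
H2 returns ([0], 1)
H3 returns ([0], 1)
= ([0], 1)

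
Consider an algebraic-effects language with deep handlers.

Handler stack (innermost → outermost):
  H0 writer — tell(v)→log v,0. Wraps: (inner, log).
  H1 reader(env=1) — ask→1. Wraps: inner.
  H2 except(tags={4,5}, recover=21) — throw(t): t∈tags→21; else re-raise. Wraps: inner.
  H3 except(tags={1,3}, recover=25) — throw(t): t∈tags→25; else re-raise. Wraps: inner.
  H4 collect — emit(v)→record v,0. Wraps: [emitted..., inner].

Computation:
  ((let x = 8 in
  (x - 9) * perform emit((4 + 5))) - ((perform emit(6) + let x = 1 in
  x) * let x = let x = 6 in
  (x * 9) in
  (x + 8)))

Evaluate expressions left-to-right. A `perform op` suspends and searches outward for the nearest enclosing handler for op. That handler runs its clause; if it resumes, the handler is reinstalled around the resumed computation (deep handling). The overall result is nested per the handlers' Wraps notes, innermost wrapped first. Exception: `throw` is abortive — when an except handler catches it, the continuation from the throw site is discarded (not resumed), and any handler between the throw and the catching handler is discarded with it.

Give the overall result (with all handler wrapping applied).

Working:
emit(9) @ H4 ⇒ out+=9
emit(6) @ H4 ⇒ out+=6
H0 returns (-62, ())
H1 returns (-62, ())
H2 returns (-62, ())
H3 returns (-62, ())
H4 returns [9, 6, (-62, ())]
= [9, 6, (-62, ())]

Answer: [9, 6, (-62, ())]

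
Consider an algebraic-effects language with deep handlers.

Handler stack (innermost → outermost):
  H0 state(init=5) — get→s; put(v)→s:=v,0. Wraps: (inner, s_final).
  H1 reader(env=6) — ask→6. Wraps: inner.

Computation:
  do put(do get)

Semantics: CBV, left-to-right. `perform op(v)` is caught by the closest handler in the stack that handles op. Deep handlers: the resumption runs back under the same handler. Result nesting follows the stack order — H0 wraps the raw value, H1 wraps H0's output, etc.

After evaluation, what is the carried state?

Step-by-step:
get @ H0 ⇒ 5
put(5) @ H0 ⇒ s:=5
H0 returns (0, 5)
H1 returns (0, 5)
= (0, 5)

Answer: 5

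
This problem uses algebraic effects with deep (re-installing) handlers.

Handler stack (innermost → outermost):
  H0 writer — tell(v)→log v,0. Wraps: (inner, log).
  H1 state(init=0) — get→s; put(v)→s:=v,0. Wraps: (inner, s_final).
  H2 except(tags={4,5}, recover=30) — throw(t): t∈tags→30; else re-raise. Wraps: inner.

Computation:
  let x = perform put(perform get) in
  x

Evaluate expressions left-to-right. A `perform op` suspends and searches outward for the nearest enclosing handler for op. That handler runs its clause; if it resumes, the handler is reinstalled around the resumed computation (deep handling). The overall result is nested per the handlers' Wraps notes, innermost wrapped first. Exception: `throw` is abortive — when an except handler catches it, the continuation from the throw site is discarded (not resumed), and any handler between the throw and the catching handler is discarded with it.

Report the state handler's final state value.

Evaluation trace:
get @ H1 ⇒ 0
put(0) @ H1 ⇒ s:=0
H0 returns (0, ())
H1 returns ((0, ()), 0)
H2 returns ((0, ()), 0)
= ((0, ()), 0)

Answer: 0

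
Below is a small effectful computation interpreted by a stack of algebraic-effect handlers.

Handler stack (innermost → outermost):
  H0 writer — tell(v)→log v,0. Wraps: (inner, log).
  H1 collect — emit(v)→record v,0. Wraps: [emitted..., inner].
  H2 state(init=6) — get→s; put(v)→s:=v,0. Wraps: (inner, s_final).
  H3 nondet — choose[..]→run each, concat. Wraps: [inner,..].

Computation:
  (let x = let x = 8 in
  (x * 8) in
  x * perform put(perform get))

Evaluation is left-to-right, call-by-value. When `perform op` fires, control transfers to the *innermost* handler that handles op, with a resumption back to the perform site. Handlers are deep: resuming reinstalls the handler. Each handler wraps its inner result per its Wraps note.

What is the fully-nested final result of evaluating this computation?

Working:
get @ H2 ⇒ 6
put(6) @ H2 ⇒ s:=6
H0 returns (0, ())
H1 returns [(0, ())]
H2 returns ([(0, ())], 6)
H3 returns [([(0, ())], 6)]
= [([(0, ())], 6)]

Answer: [([(0, ())], 6)]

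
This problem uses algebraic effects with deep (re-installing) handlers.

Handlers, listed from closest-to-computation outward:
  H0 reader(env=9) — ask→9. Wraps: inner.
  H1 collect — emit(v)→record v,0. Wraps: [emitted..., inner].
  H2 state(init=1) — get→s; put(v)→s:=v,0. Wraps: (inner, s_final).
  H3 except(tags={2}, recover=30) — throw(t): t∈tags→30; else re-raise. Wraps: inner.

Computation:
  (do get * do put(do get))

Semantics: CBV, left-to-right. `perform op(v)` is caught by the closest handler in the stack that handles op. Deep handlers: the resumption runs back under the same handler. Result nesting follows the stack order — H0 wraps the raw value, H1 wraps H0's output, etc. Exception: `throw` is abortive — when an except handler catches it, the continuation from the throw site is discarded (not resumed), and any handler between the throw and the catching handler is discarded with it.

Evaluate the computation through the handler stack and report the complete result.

Working:
get @ H2 ⇒ 1
get @ H2 ⇒ 1
put(1) @ H2 ⇒ s:=1
H0 returns 0
H1 returns [0]
H2 returns ([0], 1)
H3 returns ([0], 1)
= ([0], 1)

Answer: ([0], 1)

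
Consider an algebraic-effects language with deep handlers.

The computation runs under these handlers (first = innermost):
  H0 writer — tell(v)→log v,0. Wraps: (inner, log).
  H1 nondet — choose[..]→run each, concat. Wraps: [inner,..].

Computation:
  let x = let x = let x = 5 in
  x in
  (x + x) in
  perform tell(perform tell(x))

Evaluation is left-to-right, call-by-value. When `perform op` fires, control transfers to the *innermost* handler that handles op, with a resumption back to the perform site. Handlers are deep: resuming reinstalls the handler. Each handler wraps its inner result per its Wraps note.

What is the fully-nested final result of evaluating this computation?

Answer: [(0, (10, 0))]

Working:
tell(10) @ H0 ⇒ log+=10
tell(0) @ H0 ⇒ log+=0
H0 returns (0, (10, 0))
H1 returns [(0, (10, 0))]
= [(0, (10, 0))]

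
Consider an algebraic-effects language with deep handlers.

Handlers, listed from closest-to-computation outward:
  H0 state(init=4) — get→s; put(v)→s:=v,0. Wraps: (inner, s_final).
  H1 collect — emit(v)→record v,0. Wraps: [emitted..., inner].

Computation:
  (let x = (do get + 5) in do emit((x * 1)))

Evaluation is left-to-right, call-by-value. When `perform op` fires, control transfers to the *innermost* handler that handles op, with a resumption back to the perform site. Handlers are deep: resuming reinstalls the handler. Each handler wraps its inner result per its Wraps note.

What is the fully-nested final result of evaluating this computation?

Evaluation trace:
get @ H0 ⇒ 4
emit(9) @ H1 ⇒ out+=9
H0 returns (0, 4)
H1 returns [9, (0, 4)]
= [9, (0, 4)]

Answer: [9, (0, 4)]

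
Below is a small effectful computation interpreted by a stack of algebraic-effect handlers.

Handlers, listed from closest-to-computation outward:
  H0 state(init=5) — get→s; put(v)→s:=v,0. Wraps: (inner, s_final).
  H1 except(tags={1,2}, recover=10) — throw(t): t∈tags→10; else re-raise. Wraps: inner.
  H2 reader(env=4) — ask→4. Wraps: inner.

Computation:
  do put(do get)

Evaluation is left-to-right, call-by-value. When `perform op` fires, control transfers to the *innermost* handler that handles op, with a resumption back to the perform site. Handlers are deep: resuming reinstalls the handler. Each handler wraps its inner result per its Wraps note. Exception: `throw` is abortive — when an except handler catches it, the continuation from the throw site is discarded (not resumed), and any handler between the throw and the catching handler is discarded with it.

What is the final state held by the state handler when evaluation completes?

Answer: 5

Evaluation trace:
get @ H0 ⇒ 5
put(5) @ H0 ⇒ s:=5
H0 returns (0, 5)
H1 returns (0, 5)
H2 returns (0, 5)
= (0, 5)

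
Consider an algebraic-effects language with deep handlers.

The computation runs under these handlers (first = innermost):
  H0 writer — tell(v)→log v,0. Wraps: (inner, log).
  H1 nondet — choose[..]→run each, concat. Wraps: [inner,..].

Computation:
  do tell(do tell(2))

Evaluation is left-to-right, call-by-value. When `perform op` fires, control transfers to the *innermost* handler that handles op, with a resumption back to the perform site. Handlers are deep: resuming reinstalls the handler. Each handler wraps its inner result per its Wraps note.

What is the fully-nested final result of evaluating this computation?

Evaluation trace:
tell(2) @ H0 ⇒ log+=2
tell(0) @ H0 ⇒ log+=0
H0 returns (0, (2, 0))
H1 returns [(0, (2, 0))]
= [(0, (2, 0))]

Answer: [(0, (2, 0))]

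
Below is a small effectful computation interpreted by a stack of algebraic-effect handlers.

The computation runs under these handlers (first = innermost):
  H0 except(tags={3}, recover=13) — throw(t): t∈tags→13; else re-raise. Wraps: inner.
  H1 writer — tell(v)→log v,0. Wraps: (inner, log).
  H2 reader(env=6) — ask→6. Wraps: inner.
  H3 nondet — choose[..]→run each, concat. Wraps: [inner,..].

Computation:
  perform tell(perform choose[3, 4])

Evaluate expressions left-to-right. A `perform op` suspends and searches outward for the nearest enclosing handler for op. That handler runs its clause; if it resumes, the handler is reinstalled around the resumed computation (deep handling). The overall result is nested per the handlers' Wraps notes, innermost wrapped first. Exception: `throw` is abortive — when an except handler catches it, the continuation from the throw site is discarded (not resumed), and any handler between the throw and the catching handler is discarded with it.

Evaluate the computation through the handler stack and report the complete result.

Step-by-step:
choose[3, 4] @ H3
  branch[0] choose=3:
    tell(3) @ H1 ⇒ log+=3
    H0 returns 0
    H1 returns (0, (3))
    H2 returns (0, (3))
    H3 returns [(0, (3))]
  branch[1] choose=4:
    tell(4) @ H1 ⇒ log+=4
    H0 returns 0
    H1 returns (0, (4))
    H2 returns (0, (4))
    H3 returns [(0, (4))]
= [(0, (3)), (0, (4))]

Answer: [(0, (3)), (0, (4))]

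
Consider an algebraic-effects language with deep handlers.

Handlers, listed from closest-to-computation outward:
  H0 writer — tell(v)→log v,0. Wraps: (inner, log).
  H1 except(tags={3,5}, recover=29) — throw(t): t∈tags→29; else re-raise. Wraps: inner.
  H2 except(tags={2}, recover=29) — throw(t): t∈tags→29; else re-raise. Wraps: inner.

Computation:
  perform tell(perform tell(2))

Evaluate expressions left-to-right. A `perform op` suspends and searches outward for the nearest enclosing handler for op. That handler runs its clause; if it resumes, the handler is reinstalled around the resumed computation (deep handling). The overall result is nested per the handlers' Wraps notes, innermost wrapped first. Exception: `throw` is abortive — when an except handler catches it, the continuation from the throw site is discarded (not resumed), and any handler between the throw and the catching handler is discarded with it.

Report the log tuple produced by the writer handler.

Answer: (2, 0)

Evaluation trace:
tell(2) @ H0 ⇒ log+=2
tell(0) @ H0 ⇒ log+=0
H0 returns (0, (2, 0))
H1 returns (0, (2, 0))
H2 returns (0, (2, 0))
= (0, (2, 0))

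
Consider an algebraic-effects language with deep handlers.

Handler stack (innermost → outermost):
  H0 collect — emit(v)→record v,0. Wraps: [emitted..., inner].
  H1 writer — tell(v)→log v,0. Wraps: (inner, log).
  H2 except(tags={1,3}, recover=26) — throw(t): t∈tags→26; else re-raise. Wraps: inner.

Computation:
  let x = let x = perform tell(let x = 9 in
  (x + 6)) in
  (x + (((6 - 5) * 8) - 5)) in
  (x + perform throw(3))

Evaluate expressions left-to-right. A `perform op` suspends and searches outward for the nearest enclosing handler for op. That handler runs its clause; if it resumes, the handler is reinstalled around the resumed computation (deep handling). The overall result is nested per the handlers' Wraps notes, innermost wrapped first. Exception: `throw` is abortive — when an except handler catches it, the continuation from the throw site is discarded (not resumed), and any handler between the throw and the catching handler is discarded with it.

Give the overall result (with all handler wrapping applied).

Answer: 26

Working:
tell(15) @ H1 ⇒ log+=15
throw(3) @ H2 caught ⇒ 26
= 26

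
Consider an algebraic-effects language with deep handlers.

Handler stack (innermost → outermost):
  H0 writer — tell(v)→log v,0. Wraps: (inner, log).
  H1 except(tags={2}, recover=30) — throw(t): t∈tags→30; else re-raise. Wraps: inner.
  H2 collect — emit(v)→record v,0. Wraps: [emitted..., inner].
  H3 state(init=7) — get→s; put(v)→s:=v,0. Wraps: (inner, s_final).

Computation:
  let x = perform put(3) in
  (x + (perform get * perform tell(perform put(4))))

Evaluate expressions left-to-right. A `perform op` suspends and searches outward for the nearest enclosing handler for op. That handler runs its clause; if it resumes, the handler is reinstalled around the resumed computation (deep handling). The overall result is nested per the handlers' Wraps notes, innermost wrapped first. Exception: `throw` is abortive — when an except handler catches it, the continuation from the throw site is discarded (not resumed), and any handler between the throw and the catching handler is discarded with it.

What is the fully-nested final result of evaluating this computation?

Step-by-step:
put(3) @ H3 ⇒ s:=3
get @ H3 ⇒ 3
put(4) @ H3 ⇒ s:=4
tell(0) @ H0 ⇒ log+=0
H0 returns (0, (0))
H1 returns (0, (0))
H2 returns [(0, (0))]
H3 returns ([(0, (0))], 4)
= ([(0, (0))], 4)

Answer: ([(0, (0))], 4)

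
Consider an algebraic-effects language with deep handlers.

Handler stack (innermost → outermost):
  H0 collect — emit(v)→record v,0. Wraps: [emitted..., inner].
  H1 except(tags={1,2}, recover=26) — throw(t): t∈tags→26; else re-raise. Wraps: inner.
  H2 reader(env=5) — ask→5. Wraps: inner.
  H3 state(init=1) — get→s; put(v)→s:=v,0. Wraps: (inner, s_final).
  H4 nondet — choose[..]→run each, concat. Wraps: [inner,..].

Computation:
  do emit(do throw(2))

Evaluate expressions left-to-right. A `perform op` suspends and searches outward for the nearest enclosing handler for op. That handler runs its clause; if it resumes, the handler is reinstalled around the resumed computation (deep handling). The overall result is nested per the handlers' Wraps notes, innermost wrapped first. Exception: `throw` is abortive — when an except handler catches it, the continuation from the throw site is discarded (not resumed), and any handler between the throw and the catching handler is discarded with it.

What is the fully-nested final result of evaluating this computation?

Working:
throw(2) @ H1 caught ⇒ 26
H2 returns 26
H3 returns (26, 1)
H4 returns [(26, 1)]
= [(26, 1)]

Answer: [(26, 1)]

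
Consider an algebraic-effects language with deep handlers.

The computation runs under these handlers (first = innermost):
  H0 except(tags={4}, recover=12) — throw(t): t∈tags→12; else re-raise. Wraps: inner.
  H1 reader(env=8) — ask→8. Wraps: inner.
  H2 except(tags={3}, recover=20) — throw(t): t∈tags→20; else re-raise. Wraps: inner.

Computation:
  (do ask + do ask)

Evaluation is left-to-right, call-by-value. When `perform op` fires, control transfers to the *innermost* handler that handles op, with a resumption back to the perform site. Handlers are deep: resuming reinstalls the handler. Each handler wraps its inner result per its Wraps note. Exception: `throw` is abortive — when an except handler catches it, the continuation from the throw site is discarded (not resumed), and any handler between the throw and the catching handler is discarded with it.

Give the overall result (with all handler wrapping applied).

Answer: 16

Evaluation trace:
ask @ H1 ⇒ 8
ask @ H1 ⇒ 8
H0 returns 16
H1 returns 16
H2 returns 16
= 16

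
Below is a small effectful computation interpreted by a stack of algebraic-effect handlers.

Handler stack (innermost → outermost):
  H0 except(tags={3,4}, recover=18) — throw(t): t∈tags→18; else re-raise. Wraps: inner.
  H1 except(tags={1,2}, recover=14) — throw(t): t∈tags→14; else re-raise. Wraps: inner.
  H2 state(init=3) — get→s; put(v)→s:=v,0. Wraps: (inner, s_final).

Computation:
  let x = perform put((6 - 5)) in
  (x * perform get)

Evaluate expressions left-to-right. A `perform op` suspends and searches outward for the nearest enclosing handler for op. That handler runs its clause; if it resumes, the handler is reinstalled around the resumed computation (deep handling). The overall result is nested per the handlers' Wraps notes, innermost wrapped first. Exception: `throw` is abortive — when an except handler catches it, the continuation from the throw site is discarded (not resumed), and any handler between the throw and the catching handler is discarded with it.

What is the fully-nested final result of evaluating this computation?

Answer: (0, 1)

Evaluation trace:
put(1) @ H2 ⇒ s:=1
get @ H2 ⇒ 1
H0 returns 0
H1 returns 0
H2 returns (0, 1)
= (0, 1)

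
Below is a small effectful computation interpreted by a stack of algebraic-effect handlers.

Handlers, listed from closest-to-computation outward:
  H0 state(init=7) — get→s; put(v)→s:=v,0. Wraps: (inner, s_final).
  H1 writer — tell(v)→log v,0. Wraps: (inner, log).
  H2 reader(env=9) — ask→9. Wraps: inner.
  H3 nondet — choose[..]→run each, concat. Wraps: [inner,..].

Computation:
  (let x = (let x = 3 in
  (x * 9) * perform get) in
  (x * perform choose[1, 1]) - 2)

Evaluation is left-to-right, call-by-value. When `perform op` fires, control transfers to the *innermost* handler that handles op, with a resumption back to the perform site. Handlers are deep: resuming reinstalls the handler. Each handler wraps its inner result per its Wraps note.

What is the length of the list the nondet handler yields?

Answer: 2

Evaluation trace:
get @ H0 ⇒ 7
choose[1, 1] @ H3
  branch[0] choose=1:
    H0 returns (187, 7)
    H1 returns ((187, 7), ())
    H2 returns ((187, 7), ())
    H3 returns [((187, 7), ())]
  branch[1] choose=1:
    H0 returns (187, 7)
    H1 returns ((187, 7), ())
    H2 returns ((187, 7), ())
    H3 returns [((187, 7), ())]
= [((187, 7), ()), ((187, 7), ())]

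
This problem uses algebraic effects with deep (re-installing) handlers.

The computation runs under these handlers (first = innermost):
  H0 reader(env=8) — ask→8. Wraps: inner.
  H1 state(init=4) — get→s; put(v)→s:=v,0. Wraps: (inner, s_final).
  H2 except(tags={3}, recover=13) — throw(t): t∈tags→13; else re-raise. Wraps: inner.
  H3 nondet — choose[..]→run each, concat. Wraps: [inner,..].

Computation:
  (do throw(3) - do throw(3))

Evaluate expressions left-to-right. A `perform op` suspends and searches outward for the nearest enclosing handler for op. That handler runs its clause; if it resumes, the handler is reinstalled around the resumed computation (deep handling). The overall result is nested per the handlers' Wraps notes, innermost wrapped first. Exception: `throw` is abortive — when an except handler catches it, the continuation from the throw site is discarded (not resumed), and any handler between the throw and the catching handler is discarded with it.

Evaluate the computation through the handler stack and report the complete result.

Answer: [13]

Evaluation trace:
throw(3) @ H2 caught ⇒ 13
H3 returns [13]
= [13]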